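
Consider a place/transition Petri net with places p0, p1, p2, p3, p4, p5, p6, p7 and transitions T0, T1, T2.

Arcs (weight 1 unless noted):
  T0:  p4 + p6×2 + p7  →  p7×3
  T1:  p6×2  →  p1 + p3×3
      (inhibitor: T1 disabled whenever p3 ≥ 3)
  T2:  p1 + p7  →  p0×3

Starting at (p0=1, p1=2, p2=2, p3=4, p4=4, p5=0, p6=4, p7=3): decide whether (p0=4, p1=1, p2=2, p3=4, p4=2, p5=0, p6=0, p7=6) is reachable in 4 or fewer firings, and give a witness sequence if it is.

step 1: fire T0:  (p0=1, p1=2, p2=2, p3=4, p4=4, p5=0, p6=4, p7=3) → (p0=1, p1=2, p2=2, p3=4, p4=3, p5=0, p6=2, p7=5)
step 2: fire T0:  (p0=1, p1=2, p2=2, p3=4, p4=3, p5=0, p6=2, p7=5) → (p0=1, p1=2, p2=2, p3=4, p4=2, p5=0, p6=0, p7=7)
step 3: fire T2:  (p0=1, p1=2, p2=2, p3=4, p4=2, p5=0, p6=0, p7=7) → (p0=4, p1=1, p2=2, p3=4, p4=2, p5=0, p6=0, p7=6)

YES — reachable via ⟨T0, T0, T2⟩ (3 firings)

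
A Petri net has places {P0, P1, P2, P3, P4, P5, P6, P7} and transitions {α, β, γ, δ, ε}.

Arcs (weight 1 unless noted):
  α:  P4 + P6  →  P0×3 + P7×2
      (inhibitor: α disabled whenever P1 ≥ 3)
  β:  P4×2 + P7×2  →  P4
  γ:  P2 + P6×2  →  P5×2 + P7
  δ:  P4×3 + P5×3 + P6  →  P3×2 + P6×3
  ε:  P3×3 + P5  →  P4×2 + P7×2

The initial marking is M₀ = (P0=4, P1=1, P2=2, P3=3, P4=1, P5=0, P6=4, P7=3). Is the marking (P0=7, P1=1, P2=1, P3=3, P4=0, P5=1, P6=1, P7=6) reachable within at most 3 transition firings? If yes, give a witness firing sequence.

NO — not reachable within 3 firings

depth 0: 1 marking
depth 1: 3 markings reached so far
depth 2: 6 markings reached so far
depth 3: 9 markings reached so far
target is not among the 9 markings reachable within 3 steps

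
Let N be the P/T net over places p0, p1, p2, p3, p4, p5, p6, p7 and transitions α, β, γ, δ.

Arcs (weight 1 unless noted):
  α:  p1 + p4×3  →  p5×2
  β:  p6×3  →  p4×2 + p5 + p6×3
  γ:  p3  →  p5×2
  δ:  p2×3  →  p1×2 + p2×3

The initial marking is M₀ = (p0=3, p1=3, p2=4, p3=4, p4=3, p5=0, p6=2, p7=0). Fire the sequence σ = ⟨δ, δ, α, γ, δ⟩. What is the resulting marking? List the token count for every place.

step 1: fire δ:  (p0=3, p1=3, p2=4, p3=4, p4=3, p5=0, p6=2, p7=0) → (p0=3, p1=5, p2=4, p3=4, p4=3, p5=0, p6=2, p7=0)
step 2: fire δ:  (p0=3, p1=5, p2=4, p3=4, p4=3, p5=0, p6=2, p7=0) → (p0=3, p1=7, p2=4, p3=4, p4=3, p5=0, p6=2, p7=0)
step 3: fire α:  (p0=3, p1=7, p2=4, p3=4, p4=3, p5=0, p6=2, p7=0) → (p0=3, p1=6, p2=4, p3=4, p4=0, p5=2, p6=2, p7=0)
step 4: fire γ:  (p0=3, p1=6, p2=4, p3=4, p4=0, p5=2, p6=2, p7=0) → (p0=3, p1=6, p2=4, p3=3, p4=0, p5=4, p6=2, p7=0)
step 5: fire δ:  (p0=3, p1=6, p2=4, p3=3, p4=0, p5=4, p6=2, p7=0) → (p0=3, p1=8, p2=4, p3=3, p4=0, p5=4, p6=2, p7=0)

(p0=3, p1=8, p2=4, p3=3, p4=0, p5=4, p6=2, p7=0)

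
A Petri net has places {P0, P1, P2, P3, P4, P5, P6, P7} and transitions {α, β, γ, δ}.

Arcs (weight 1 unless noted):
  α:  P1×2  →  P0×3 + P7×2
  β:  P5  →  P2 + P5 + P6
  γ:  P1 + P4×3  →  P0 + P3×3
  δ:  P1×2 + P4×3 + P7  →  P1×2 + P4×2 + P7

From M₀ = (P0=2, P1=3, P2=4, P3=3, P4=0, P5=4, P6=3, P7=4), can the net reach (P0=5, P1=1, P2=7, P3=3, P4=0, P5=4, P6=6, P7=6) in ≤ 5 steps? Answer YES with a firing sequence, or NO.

YES — reachable via ⟨α, β, β, β⟩ (4 firings)

step 1: fire α:  (P0=2, P1=3, P2=4, P3=3, P4=0, P5=4, P6=3, P7=4) → (P0=5, P1=1, P2=4, P3=3, P4=0, P5=4, P6=3, P7=6)
step 2: fire β:  (P0=5, P1=1, P2=4, P3=3, P4=0, P5=4, P6=3, P7=6) → (P0=5, P1=1, P2=5, P3=3, P4=0, P5=4, P6=4, P7=6)
step 3: fire β:  (P0=5, P1=1, P2=5, P3=3, P4=0, P5=4, P6=4, P7=6) → (P0=5, P1=1, P2=6, P3=3, P4=0, P5=4, P6=5, P7=6)
step 4: fire β:  (P0=5, P1=1, P2=6, P3=3, P4=0, P5=4, P6=5, P7=6) → (P0=5, P1=1, P2=7, P3=3, P4=0, P5=4, P6=6, P7=6)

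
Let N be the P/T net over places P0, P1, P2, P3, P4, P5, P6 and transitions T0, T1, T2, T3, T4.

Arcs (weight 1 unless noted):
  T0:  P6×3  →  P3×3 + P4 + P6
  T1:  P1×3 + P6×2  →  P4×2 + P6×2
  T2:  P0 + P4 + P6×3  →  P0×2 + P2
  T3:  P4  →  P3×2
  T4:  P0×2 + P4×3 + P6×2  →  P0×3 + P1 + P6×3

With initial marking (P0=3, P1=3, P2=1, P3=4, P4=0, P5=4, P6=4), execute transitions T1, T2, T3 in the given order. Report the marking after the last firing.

(P0=4, P1=0, P2=2, P3=6, P4=0, P5=4, P6=1)

step 1: fire T1:  (P0=3, P1=3, P2=1, P3=4, P4=0, P5=4, P6=4) → (P0=3, P1=0, P2=1, P3=4, P4=2, P5=4, P6=4)
step 2: fire T2:  (P0=3, P1=0, P2=1, P3=4, P4=2, P5=4, P6=4) → (P0=4, P1=0, P2=2, P3=4, P4=1, P5=4, P6=1)
step 3: fire T3:  (P0=4, P1=0, P2=2, P3=4, P4=1, P5=4, P6=1) → (P0=4, P1=0, P2=2, P3=6, P4=0, P5=4, P6=1)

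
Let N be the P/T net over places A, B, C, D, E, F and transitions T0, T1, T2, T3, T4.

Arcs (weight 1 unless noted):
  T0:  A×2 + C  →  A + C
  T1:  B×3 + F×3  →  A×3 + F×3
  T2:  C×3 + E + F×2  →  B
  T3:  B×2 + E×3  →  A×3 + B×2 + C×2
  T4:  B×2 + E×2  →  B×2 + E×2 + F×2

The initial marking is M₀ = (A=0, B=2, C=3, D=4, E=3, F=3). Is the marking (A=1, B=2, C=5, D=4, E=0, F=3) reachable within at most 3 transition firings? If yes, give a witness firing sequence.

YES — reachable via ⟨T3, T0, T0⟩ (3 firings)

step 1: fire T3:  (A=0, B=2, C=3, D=4, E=3, F=3) → (A=3, B=2, C=5, D=4, E=0, F=3)
step 2: fire T0:  (A=3, B=2, C=5, D=4, E=0, F=3) → (A=2, B=2, C=5, D=4, E=0, F=3)
step 3: fire T0:  (A=2, B=2, C=5, D=4, E=0, F=3) → (A=1, B=2, C=5, D=4, E=0, F=3)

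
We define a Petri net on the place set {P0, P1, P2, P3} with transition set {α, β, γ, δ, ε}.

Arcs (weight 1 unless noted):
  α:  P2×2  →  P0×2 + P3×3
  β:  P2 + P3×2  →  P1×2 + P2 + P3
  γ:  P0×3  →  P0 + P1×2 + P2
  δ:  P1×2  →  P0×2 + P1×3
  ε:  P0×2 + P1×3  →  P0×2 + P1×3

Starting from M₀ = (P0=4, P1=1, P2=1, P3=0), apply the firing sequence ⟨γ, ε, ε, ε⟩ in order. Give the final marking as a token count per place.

(P0=2, P1=3, P2=2, P3=0)

step 1: fire γ:  (P0=4, P1=1, P2=1, P3=0) → (P0=2, P1=3, P2=2, P3=0)
step 2: fire ε:  (P0=2, P1=3, P2=2, P3=0) → (P0=2, P1=3, P2=2, P3=0)
step 3: fire ε:  (P0=2, P1=3, P2=2, P3=0) → (P0=2, P1=3, P2=2, P3=0)
step 4: fire ε:  (P0=2, P1=3, P2=2, P3=0) → (P0=2, P1=3, P2=2, P3=0)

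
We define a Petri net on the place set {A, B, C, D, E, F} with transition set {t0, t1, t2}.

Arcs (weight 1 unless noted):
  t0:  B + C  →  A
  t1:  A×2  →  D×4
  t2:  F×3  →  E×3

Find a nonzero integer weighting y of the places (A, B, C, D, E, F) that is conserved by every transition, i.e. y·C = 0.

Incidence matrix C (rows=places, cols=transitions):
       t0   t1   t2
    A   1   -2    0
    B  -1    0    0
    C  -1    0    0
    D   0    4    0
    E   0    0    3
    F   0    0   -3

Candidate y = [0, 1, -1, 0, 0, 0]; check y·C column-wise:
  col t0: 0·1 + 1·-1 + -1·-1 = 0
  col t1: 0·-2 + 1·0 + -1·0 + 0·4 = 0
  col t2: 1·0 + -1·0 + 0·3 + 0·-3 = 0

y = (A:0, B:1, C:-1, D:0, E:0, F:0)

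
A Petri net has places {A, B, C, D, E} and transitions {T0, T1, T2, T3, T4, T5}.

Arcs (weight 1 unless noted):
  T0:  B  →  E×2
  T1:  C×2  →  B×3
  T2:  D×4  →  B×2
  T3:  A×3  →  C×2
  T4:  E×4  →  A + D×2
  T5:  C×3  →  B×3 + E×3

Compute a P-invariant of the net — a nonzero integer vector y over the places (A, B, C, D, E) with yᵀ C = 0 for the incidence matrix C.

y = (A:2, B:2, C:3, D:1, E:1)

Incidence matrix C (rows=places, cols=transitions):
       T0   T1   T2   T3   T4   T5
    A   0    0    0   -3    1    0
    B  -1    3    2    0    0    3
    C   0   -2    0    2    0   -3
    D   0    0   -4    0    2    0
    E   2    0    0    0   -4    3

Candidate y = [2, 2, 3, 1, 1]; check y·C column-wise:
  col T0: 2·0 + 2·-1 + 3·0 + 1·0 + 1·2 = 0
  col T1: 2·0 + 2·3 + 3·-2 + 1·0 + 1·0 = 0
  col T2: 2·0 + 2·2 + 3·0 + 1·-4 + 1·0 = 0
  col T3: 2·-3 + 2·0 + 3·2 + 1·0 + 1·0 = 0
  col T4: 2·1 + 2·0 + 3·0 + 1·2 + 1·-4 = 0
  col T5: 2·0 + 2·3 + 3·-3 + 1·0 + 1·3 = 0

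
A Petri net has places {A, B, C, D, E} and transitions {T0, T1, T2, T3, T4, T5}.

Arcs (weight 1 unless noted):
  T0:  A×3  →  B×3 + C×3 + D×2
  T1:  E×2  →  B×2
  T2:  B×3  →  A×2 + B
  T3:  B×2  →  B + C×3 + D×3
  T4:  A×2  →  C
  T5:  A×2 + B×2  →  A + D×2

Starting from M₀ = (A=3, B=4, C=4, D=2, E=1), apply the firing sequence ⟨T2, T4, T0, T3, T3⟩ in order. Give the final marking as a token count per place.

step 1: fire T2:  (A=3, B=4, C=4, D=2, E=1) → (A=5, B=2, C=4, D=2, E=1)
step 2: fire T4:  (A=5, B=2, C=4, D=2, E=1) → (A=3, B=2, C=5, D=2, E=1)
step 3: fire T0:  (A=3, B=2, C=5, D=2, E=1) → (A=0, B=5, C=8, D=4, E=1)
step 4: fire T3:  (A=0, B=5, C=8, D=4, E=1) → (A=0, B=4, C=11, D=7, E=1)
step 5: fire T3:  (A=0, B=4, C=11, D=7, E=1) → (A=0, B=3, C=14, D=10, E=1)

(A=0, B=3, C=14, D=10, E=1)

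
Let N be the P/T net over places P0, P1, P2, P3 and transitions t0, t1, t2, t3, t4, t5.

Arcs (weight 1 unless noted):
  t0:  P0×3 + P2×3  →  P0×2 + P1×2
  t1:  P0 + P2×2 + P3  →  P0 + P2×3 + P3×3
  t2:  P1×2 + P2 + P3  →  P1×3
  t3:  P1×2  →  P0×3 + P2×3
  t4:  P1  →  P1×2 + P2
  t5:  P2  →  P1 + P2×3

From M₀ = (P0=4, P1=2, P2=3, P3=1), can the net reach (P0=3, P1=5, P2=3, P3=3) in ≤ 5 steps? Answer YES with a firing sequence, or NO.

YES — reachable via ⟨t1, t0, t5⟩ (3 firings)

step 1: fire t1:  (P0=4, P1=2, P2=3, P3=1) → (P0=4, P1=2, P2=4, P3=3)
step 2: fire t0:  (P0=4, P1=2, P2=4, P3=3) → (P0=3, P1=4, P2=1, P3=3)
step 3: fire t5:  (P0=3, P1=4, P2=1, P3=3) → (P0=3, P1=5, P2=3, P3=3)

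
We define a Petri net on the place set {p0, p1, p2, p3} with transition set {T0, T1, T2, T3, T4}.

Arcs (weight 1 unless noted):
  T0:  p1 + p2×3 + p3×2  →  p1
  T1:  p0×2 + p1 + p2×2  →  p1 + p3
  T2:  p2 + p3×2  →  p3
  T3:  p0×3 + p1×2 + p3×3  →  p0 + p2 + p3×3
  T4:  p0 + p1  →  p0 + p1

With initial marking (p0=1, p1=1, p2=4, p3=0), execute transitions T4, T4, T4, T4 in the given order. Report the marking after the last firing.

step 1: fire T4:  (p0=1, p1=1, p2=4, p3=0) → (p0=1, p1=1, p2=4, p3=0)
step 2: fire T4:  (p0=1, p1=1, p2=4, p3=0) → (p0=1, p1=1, p2=4, p3=0)
step 3: fire T4:  (p0=1, p1=1, p2=4, p3=0) → (p0=1, p1=1, p2=4, p3=0)
step 4: fire T4:  (p0=1, p1=1, p2=4, p3=0) → (p0=1, p1=1, p2=4, p3=0)

(p0=1, p1=1, p2=4, p3=0)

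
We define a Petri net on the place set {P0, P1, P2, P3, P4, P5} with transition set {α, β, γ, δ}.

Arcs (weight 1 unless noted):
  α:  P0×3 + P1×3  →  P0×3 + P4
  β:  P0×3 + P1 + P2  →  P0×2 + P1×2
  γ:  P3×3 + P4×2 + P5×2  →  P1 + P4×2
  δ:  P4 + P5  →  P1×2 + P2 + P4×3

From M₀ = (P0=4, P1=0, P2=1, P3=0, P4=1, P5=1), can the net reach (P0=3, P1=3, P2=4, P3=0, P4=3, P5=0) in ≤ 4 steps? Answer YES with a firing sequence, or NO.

depth 0: 1 marking
depth 1: 2 markings reached so far
depth 2: 3 markings reached so far
depth 3: 5 markings reached so far
depth 4: 5 markings reached so far
(frontier empty at depth 4; search complete)
target is not among the 5 markings reachable within 4 steps

NO — not reachable within 4 firings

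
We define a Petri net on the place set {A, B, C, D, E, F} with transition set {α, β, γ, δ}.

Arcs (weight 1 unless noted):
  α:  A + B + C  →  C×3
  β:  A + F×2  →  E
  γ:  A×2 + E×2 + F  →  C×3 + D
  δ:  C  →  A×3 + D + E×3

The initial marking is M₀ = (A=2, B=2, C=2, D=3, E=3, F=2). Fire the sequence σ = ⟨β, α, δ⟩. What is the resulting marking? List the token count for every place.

(A=3, B=1, C=3, D=4, E=7, F=0)

step 1: fire β:  (A=2, B=2, C=2, D=3, E=3, F=2) → (A=1, B=2, C=2, D=3, E=4, F=0)
step 2: fire α:  (A=1, B=2, C=2, D=3, E=4, F=0) → (A=0, B=1, C=4, D=3, E=4, F=0)
step 3: fire δ:  (A=0, B=1, C=4, D=3, E=4, F=0) → (A=3, B=1, C=3, D=4, E=7, F=0)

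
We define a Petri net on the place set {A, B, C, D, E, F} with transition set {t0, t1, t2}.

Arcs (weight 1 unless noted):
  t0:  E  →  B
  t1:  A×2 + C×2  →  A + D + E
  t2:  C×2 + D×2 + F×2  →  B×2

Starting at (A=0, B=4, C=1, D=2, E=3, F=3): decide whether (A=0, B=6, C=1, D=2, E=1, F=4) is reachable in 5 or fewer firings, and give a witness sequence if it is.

depth 0: 1 marking
depth 1: 2 markings reached so far
depth 2: 3 markings reached so far
depth 3: 4 markings reached so far
depth 4: 4 markings reached so far
(frontier empty at depth 4; search complete)
target is not among the 4 markings reachable within 5 steps

NO — not reachable within 5 firings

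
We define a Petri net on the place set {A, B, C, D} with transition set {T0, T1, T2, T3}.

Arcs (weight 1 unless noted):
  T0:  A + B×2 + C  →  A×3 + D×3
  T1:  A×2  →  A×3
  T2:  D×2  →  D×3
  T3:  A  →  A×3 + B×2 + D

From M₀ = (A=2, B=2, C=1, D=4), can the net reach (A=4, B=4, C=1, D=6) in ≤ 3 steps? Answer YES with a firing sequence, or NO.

step 1: fire T2:  (A=2, B=2, C=1, D=4) → (A=2, B=2, C=1, D=5)
step 2: fire T3:  (A=2, B=2, C=1, D=5) → (A=4, B=4, C=1, D=6)

YES — reachable via ⟨T2, T3⟩ (2 firings)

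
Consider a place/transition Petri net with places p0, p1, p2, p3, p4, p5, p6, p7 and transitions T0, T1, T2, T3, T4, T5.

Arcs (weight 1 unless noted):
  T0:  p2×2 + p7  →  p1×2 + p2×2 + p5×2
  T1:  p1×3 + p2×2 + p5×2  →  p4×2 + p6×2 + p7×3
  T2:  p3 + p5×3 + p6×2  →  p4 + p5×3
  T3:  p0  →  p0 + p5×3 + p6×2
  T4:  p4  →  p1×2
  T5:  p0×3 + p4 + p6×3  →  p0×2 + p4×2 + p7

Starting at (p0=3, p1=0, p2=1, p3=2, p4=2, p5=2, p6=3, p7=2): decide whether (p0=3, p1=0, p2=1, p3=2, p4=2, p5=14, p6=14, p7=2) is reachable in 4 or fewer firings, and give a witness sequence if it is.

NO — not reachable within 4 firings

depth 0: 1 marking
depth 1: 4 markings reached so far
depth 2: 10 markings reached so far
depth 3: 20 markings reached so far
depth 4: 34 markings reached so far
target is not among the 34 markings reachable within 4 steps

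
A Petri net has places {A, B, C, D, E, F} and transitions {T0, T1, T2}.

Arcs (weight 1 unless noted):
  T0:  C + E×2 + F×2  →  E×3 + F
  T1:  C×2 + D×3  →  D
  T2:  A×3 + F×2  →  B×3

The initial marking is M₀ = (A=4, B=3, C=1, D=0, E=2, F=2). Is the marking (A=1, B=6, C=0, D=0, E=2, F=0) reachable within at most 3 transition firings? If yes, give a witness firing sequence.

depth 0: 1 marking
depth 1: 3 markings reached so far
depth 2: 3 markings reached so far
(frontier empty at depth 2; search complete)
target is not among the 3 markings reachable within 3 steps

NO — not reachable within 3 firings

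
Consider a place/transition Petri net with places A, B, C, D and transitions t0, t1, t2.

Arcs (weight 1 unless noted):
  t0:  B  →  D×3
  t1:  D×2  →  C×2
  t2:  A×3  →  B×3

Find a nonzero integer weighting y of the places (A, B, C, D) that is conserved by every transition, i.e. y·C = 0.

Incidence matrix C (rows=places, cols=transitions):
       t0   t1   t2
    A   0    0   -3
    B  -1    0    3
    C   0    2    0
    D   3   -2    0

Candidate y = [3, 3, 1, 1]; check y·C column-wise:
  col t0: 3·0 + 3·-1 + 1·0 + 1·3 = 0
  col t1: 3·0 + 3·0 + 1·2 + 1·-2 = 0
  col t2: 3·-3 + 3·3 + 1·0 + 1·0 = 0

y = (A:3, B:3, C:1, D:1)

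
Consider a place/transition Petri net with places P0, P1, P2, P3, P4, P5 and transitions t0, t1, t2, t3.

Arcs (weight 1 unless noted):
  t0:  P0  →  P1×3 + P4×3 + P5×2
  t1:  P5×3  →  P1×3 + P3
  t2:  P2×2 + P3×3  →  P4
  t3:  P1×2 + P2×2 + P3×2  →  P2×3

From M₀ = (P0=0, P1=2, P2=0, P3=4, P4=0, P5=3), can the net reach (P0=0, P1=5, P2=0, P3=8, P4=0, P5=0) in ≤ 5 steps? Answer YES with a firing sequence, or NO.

NO — not reachable within 5 firings

depth 0: 1 marking
depth 1: 2 markings reached so far
depth 2: 2 markings reached so far
(frontier empty at depth 2; search complete)
target is not among the 2 markings reachable within 5 steps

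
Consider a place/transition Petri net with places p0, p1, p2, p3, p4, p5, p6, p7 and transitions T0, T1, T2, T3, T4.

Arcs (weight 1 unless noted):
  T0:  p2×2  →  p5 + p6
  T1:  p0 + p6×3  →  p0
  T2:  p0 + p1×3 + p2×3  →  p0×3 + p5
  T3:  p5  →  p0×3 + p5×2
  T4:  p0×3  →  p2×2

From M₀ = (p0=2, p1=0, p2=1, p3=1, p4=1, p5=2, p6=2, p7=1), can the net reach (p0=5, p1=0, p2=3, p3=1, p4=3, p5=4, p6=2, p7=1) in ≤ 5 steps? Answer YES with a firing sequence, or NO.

NO — not reachable within 5 firings

depth 0: 1 marking
depth 1: 2 markings reached so far
depth 2: 4 markings reached so far
depth 3: 7 markings reached so far
depth 4: 12 markings reached so far
depth 5: 18 markings reached so far
target is not among the 18 markings reachable within 5 steps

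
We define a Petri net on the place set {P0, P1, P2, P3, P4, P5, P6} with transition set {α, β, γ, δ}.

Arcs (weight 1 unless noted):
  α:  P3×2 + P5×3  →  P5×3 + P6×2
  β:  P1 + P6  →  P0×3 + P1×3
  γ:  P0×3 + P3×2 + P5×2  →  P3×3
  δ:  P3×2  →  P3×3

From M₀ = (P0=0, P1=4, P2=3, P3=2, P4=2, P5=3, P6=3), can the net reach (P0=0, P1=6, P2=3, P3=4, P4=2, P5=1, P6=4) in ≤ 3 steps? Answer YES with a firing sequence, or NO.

depth 0: 1 marking
depth 1: 4 markings reached so far
depth 2: 10 markings reached so far
depth 3: 19 markings reached so far
target is not among the 19 markings reachable within 3 steps

NO — not reachable within 3 firings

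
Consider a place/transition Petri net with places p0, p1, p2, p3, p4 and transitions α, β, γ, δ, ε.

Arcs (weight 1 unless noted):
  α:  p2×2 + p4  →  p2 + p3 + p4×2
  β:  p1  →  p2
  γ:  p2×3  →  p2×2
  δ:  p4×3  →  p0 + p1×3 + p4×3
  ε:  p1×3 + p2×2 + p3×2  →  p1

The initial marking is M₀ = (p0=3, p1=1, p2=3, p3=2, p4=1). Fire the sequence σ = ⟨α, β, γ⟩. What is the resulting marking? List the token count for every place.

(p0=3, p1=0, p2=2, p3=3, p4=2)

step 1: fire α:  (p0=3, p1=1, p2=3, p3=2, p4=1) → (p0=3, p1=1, p2=2, p3=3, p4=2)
step 2: fire β:  (p0=3, p1=1, p2=2, p3=3, p4=2) → (p0=3, p1=0, p2=3, p3=3, p4=2)
step 3: fire γ:  (p0=3, p1=0, p2=3, p3=3, p4=2) → (p0=3, p1=0, p2=2, p3=3, p4=2)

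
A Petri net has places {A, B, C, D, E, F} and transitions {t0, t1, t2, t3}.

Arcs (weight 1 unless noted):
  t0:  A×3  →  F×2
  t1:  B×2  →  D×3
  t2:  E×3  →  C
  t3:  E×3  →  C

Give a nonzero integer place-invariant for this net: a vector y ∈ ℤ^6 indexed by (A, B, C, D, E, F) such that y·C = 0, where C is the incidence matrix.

Incidence matrix C (rows=places, cols=transitions):
       t0   t1   t2   t3
    A  -3    0    0    0
    B   0   -2    0    0
    C   0    0    1    1
    D   0    3    0    0
    E   0    0   -3   -3
    F   2    0    0    0

Candidate y = [0, 3, 0, 2, 0, 0]; check y·C column-wise:
  col t0: 0·-3 + 3·0 + 2·0 + 0·2 = 0
  col t1: 3·-2 + 2·3 = 0
  col t2: 3·0 + 0·1 + 2·0 + 0·-3 = 0
  col t3: 3·0 + 0·1 + 2·0 + 0·-3 = 0

y = (A:0, B:3, C:0, D:2, E:0, F:0)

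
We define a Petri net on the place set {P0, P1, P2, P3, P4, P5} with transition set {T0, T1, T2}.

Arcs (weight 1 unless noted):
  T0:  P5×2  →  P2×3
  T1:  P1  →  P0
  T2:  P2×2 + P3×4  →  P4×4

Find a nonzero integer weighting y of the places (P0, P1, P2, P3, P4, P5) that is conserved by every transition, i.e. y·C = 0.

Incidence matrix C (rows=places, cols=transitions):
       T0   T1   T2
   P0   0    1    0
   P1   0   -1    0
   P2   3    0   -2
   P3   0    0   -4
   P4   0    0    4
   P5  -2    0    0

Candidate y = [1, 1, 0, 0, 0, 0]; check y·C column-wise:
  col T0: 1·0 + 1·0 + 0·3 + 0·-2 = 0
  col T1: 1·1 + 1·-1 = 0
  col T2: 1·0 + 1·0 + 0·-2 + 0·-4 + 0·4 = 0

y = (P0:1, P1:1, P2:0, P3:0, P4:0, P5:0)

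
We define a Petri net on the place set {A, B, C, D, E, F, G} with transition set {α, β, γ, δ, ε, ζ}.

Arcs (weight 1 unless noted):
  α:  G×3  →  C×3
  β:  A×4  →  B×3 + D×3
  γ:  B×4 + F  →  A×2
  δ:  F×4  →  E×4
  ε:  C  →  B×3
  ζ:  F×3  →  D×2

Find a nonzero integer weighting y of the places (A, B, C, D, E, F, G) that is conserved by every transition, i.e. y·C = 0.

Incidence matrix C (rows=places, cols=transitions):
        α    β    γ    δ    ε    ζ
    A   0   -4    2    0    0    0
    B   0    3   -4    0    3    0
    C   3    0    0    0   -1    0
    D   0    3    0    0    0    2
    E   0    0    0    4    0    0
    F   0    0   -1   -4    0   -3
    G  -3    0    0    0    0    0

Candidate y = [3, 1, 3, 3, 2, 2, 3]; check y·C column-wise:
  col α: 3·0 + 1·0 + 3·3 + 3·0 + 2·0 + 2·0 + 3·-3 = 0
  col β: 3·-4 + 1·3 + 3·0 + 3·3 + 2·0 + 2·0 + 3·0 = 0
  col γ: 3·2 + 1·-4 + 3·0 + 3·0 + 2·0 + 2·-1 + 3·0 = 0
  col δ: 3·0 + 1·0 + 3·0 + 3·0 + 2·4 + 2·-4 + 3·0 = 0
  col ε: 3·0 + 1·3 + 3·-1 + 3·0 + 2·0 + 2·0 + 3·0 = 0
  col ζ: 3·0 + 1·0 + 3·0 + 3·2 + 2·0 + 2·-3 + 3·0 = 0

y = (A:3, B:1, C:3, D:3, E:2, F:2, G:3)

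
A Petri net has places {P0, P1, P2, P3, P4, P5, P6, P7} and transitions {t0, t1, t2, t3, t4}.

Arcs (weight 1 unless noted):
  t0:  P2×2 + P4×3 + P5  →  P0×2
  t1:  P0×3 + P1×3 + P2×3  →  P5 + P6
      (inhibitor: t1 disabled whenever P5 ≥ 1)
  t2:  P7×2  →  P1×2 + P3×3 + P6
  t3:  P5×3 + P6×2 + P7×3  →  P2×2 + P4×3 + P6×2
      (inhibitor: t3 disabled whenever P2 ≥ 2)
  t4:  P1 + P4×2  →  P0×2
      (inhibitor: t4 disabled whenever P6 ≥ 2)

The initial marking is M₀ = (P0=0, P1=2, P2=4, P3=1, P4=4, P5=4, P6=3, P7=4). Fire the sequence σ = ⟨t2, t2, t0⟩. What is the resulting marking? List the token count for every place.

(P0=2, P1=6, P2=2, P3=7, P4=1, P5=3, P6=5, P7=0)

step 1: fire t2:  (P0=0, P1=2, P2=4, P3=1, P4=4, P5=4, P6=3, P7=4) → (P0=0, P1=4, P2=4, P3=4, P4=4, P5=4, P6=4, P7=2)
step 2: fire t2:  (P0=0, P1=4, P2=4, P3=4, P4=4, P5=4, P6=4, P7=2) → (P0=0, P1=6, P2=4, P3=7, P4=4, P5=4, P6=5, P7=0)
step 3: fire t0:  (P0=0, P1=6, P2=4, P3=7, P4=4, P5=4, P6=5, P7=0) → (P0=2, P1=6, P2=2, P3=7, P4=1, P5=3, P6=5, P7=0)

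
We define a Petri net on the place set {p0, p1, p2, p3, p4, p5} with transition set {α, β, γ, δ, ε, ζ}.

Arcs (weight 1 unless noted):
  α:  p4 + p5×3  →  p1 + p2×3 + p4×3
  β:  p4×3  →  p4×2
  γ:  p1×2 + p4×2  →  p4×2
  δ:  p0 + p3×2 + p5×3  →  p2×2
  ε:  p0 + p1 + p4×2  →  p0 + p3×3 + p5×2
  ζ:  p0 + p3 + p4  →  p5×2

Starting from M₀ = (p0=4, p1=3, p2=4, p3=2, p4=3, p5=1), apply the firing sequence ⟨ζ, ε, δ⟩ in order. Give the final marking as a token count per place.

(p0=2, p1=2, p2=6, p3=2, p4=0, p5=2)

step 1: fire ζ:  (p0=4, p1=3, p2=4, p3=2, p4=3, p5=1) → (p0=3, p1=3, p2=4, p3=1, p4=2, p5=3)
step 2: fire ε:  (p0=3, p1=3, p2=4, p3=1, p4=2, p5=3) → (p0=3, p1=2, p2=4, p3=4, p4=0, p5=5)
step 3: fire δ:  (p0=3, p1=2, p2=4, p3=4, p4=0, p5=5) → (p0=2, p1=2, p2=6, p3=2, p4=0, p5=2)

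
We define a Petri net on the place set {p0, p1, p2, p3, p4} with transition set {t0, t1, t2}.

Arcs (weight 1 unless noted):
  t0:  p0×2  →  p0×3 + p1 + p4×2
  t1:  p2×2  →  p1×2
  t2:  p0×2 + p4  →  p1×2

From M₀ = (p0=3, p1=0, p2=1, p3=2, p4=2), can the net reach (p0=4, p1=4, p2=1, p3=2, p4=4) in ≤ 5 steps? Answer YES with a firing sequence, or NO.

depth 0: 1 marking
depth 1: 3 markings reached so far
depth 2: 5 markings reached so far
depth 3: 8 markings reached so far
depth 4: 11 markings reached so far
depth 5: 14 markings reached so far
target is not among the 14 markings reachable within 5 steps

NO — not reachable within 5 firings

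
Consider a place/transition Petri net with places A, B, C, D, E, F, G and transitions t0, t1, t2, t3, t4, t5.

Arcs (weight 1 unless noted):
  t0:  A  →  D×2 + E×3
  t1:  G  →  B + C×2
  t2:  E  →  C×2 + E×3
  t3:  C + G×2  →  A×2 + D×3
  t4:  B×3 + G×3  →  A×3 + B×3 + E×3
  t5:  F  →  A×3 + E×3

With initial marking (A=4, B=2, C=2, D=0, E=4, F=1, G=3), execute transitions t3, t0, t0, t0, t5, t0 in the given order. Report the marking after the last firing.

(A=5, B=2, C=1, D=11, E=19, F=0, G=1)

step 1: fire t3:  (A=4, B=2, C=2, D=0, E=4, F=1, G=3) → (A=6, B=2, C=1, D=3, E=4, F=1, G=1)
step 2: fire t0:  (A=6, B=2, C=1, D=3, E=4, F=1, G=1) → (A=5, B=2, C=1, D=5, E=7, F=1, G=1)
step 3: fire t0:  (A=5, B=2, C=1, D=5, E=7, F=1, G=1) → (A=4, B=2, C=1, D=7, E=10, F=1, G=1)
step 4: fire t0:  (A=4, B=2, C=1, D=7, E=10, F=1, G=1) → (A=3, B=2, C=1, D=9, E=13, F=1, G=1)
step 5: fire t5:  (A=3, B=2, C=1, D=9, E=13, F=1, G=1) → (A=6, B=2, C=1, D=9, E=16, F=0, G=1)
step 6: fire t0:  (A=6, B=2, C=1, D=9, E=16, F=0, G=1) → (A=5, B=2, C=1, D=11, E=19, F=0, G=1)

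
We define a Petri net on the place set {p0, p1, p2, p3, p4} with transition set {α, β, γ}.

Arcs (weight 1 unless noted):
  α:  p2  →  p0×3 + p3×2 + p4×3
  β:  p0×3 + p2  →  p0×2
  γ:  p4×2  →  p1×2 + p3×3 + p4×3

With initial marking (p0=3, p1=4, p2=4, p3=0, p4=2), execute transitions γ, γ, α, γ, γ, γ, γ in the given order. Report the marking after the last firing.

step 1: fire γ:  (p0=3, p1=4, p2=4, p3=0, p4=2) → (p0=3, p1=6, p2=4, p3=3, p4=3)
step 2: fire γ:  (p0=3, p1=6, p2=4, p3=3, p4=3) → (p0=3, p1=8, p2=4, p3=6, p4=4)
step 3: fire α:  (p0=3, p1=8, p2=4, p3=6, p4=4) → (p0=6, p1=8, p2=3, p3=8, p4=7)
step 4: fire γ:  (p0=6, p1=8, p2=3, p3=8, p4=7) → (p0=6, p1=10, p2=3, p3=11, p4=8)
step 5: fire γ:  (p0=6, p1=10, p2=3, p3=11, p4=8) → (p0=6, p1=12, p2=3, p3=14, p4=9)
step 6: fire γ:  (p0=6, p1=12, p2=3, p3=14, p4=9) → (p0=6, p1=14, p2=3, p3=17, p4=10)
step 7: fire γ:  (p0=6, p1=14, p2=3, p3=17, p4=10) → (p0=6, p1=16, p2=3, p3=20, p4=11)

(p0=6, p1=16, p2=3, p3=20, p4=11)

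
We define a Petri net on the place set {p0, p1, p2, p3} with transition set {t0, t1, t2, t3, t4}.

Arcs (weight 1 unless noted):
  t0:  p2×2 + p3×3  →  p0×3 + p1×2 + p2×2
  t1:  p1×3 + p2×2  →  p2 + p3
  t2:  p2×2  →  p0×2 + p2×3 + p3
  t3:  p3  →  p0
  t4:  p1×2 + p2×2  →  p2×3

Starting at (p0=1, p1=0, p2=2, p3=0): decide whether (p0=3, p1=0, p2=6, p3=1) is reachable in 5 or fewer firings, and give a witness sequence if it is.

NO — not reachable within 5 firings

depth 0: 1 marking
depth 1: 2 markings reached so far
depth 2: 4 markings reached so far
depth 3: 6 markings reached so far
depth 4: 10 markings reached so far
depth 5: 15 markings reached so far
target is not among the 15 markings reachable within 5 steps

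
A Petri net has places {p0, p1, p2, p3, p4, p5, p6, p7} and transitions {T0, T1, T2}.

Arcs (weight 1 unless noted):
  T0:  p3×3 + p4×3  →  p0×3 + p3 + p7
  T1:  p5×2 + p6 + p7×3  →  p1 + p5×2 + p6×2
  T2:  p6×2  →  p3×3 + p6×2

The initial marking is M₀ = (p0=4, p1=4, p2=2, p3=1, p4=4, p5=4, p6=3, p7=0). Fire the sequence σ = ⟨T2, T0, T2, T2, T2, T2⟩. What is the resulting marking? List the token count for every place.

(p0=7, p1=4, p2=2, p3=14, p4=1, p5=4, p6=3, p7=1)

step 1: fire T2:  (p0=4, p1=4, p2=2, p3=1, p4=4, p5=4, p6=3, p7=0) → (p0=4, p1=4, p2=2, p3=4, p4=4, p5=4, p6=3, p7=0)
step 2: fire T0:  (p0=4, p1=4, p2=2, p3=4, p4=4, p5=4, p6=3, p7=0) → (p0=7, p1=4, p2=2, p3=2, p4=1, p5=4, p6=3, p7=1)
step 3: fire T2:  (p0=7, p1=4, p2=2, p3=2, p4=1, p5=4, p6=3, p7=1) → (p0=7, p1=4, p2=2, p3=5, p4=1, p5=4, p6=3, p7=1)
step 4: fire T2:  (p0=7, p1=4, p2=2, p3=5, p4=1, p5=4, p6=3, p7=1) → (p0=7, p1=4, p2=2, p3=8, p4=1, p5=4, p6=3, p7=1)
step 5: fire T2:  (p0=7, p1=4, p2=2, p3=8, p4=1, p5=4, p6=3, p7=1) → (p0=7, p1=4, p2=2, p3=11, p4=1, p5=4, p6=3, p7=1)
step 6: fire T2:  (p0=7, p1=4, p2=2, p3=11, p4=1, p5=4, p6=3, p7=1) → (p0=7, p1=4, p2=2, p3=14, p4=1, p5=4, p6=3, p7=1)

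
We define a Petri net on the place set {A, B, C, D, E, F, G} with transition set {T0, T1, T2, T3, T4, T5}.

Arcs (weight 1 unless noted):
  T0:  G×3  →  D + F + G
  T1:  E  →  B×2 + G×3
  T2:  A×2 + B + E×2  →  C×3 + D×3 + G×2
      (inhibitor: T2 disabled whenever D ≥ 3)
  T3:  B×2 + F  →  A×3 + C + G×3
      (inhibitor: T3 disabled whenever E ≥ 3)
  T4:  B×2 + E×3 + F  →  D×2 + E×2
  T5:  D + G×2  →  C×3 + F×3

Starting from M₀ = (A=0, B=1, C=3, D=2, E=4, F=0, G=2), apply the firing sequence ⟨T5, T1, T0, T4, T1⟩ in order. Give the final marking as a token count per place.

(A=0, B=3, C=6, D=4, E=1, F=3, G=4)

step 1: fire T5:  (A=0, B=1, C=3, D=2, E=4, F=0, G=2) → (A=0, B=1, C=6, D=1, E=4, F=3, G=0)
step 2: fire T1:  (A=0, B=1, C=6, D=1, E=4, F=3, G=0) → (A=0, B=3, C=6, D=1, E=3, F=3, G=3)
step 3: fire T0:  (A=0, B=3, C=6, D=1, E=3, F=3, G=3) → (A=0, B=3, C=6, D=2, E=3, F=4, G=1)
step 4: fire T4:  (A=0, B=3, C=6, D=2, E=3, F=4, G=1) → (A=0, B=1, C=6, D=4, E=2, F=3, G=1)
step 5: fire T1:  (A=0, B=1, C=6, D=4, E=2, F=3, G=1) → (A=0, B=3, C=6, D=4, E=1, F=3, G=4)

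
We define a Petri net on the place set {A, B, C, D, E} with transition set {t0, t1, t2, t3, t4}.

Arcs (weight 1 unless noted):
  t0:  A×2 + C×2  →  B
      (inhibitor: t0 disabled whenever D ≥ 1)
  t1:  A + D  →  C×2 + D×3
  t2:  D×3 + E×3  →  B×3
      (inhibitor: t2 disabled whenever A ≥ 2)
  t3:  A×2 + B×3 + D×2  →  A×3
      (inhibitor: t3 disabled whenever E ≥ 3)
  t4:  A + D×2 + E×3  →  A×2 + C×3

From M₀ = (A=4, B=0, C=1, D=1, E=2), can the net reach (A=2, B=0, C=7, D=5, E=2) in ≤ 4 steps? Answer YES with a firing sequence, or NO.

depth 0: 1 marking
depth 1: 2 markings reached so far
depth 2: 3 markings reached so far
depth 3: 4 markings reached so far
depth 4: 5 markings reached so far
target is not among the 5 markings reachable within 4 steps

NO — not reachable within 4 firings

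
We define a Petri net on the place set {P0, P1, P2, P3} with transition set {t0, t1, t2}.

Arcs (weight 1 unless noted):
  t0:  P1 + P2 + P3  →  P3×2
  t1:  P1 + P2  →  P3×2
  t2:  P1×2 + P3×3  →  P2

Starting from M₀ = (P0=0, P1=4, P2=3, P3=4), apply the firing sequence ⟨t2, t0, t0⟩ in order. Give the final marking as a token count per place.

(P0=0, P1=0, P2=2, P3=3)

step 1: fire t2:  (P0=0, P1=4, P2=3, P3=4) → (P0=0, P1=2, P2=4, P3=1)
step 2: fire t0:  (P0=0, P1=2, P2=4, P3=1) → (P0=0, P1=1, P2=3, P3=2)
step 3: fire t0:  (P0=0, P1=1, P2=3, P3=2) → (P0=0, P1=0, P2=2, P3=3)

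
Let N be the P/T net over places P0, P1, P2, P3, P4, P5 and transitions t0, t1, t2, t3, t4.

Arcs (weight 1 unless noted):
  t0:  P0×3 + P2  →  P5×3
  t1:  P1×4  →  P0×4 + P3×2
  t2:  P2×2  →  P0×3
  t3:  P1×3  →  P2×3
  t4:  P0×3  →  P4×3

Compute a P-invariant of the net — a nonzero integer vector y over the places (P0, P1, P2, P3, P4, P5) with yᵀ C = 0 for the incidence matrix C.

Incidence matrix C (rows=places, cols=transitions):
       t0   t1   t2   t3   t4
   P0  -3    4    3    0   -3
   P1   0   -4    0   -3    0
   P2  -1    0   -2    3    0
   P3   0    2    0    0    0
   P4   0    0    0    0    3
   P5   3    0    0    0    0

Candidate y = [2, 3, 3, 2, 2, 3]; check y·C column-wise:
  col t0: 2·-3 + 3·0 + 3·-1 + 2·0 + 2·0 + 3·3 = 0
  col t1: 2·4 + 3·-4 + 3·0 + 2·2 + 2·0 + 3·0 = 0
  col t2: 2·3 + 3·0 + 3·-2 + 2·0 + 2·0 + 3·0 = 0
  col t3: 2·0 + 3·-3 + 3·3 + 2·0 + 2·0 + 3·0 = 0
  col t4: 2·-3 + 3·0 + 3·0 + 2·0 + 2·3 + 3·0 = 0

y = (P0:2, P1:3, P2:3, P3:2, P4:2, P5:3)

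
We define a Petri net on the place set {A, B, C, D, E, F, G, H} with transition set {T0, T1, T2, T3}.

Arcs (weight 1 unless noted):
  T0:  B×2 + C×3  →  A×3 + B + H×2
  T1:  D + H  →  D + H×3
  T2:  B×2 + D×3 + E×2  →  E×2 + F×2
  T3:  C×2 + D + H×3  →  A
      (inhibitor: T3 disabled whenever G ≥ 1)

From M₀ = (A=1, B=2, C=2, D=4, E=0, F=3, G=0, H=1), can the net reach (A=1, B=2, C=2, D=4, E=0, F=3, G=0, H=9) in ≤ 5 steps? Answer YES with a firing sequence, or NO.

step 1: fire T1:  (A=1, B=2, C=2, D=4, E=0, F=3, G=0, H=1) → (A=1, B=2, C=2, D=4, E=0, F=3, G=0, H=3)
step 2: fire T1:  (A=1, B=2, C=2, D=4, E=0, F=3, G=0, H=3) → (A=1, B=2, C=2, D=4, E=0, F=3, G=0, H=5)
step 3: fire T1:  (A=1, B=2, C=2, D=4, E=0, F=3, G=0, H=5) → (A=1, B=2, C=2, D=4, E=0, F=3, G=0, H=7)
step 4: fire T1:  (A=1, B=2, C=2, D=4, E=0, F=3, G=0, H=7) → (A=1, B=2, C=2, D=4, E=0, F=3, G=0, H=9)

YES — reachable via ⟨T1, T1, T1, T1⟩ (4 firings)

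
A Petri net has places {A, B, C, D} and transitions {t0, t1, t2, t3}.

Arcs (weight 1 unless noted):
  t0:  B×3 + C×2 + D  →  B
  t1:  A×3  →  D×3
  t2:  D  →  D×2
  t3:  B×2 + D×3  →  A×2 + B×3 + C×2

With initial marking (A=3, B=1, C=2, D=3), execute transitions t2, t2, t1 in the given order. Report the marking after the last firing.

step 1: fire t2:  (A=3, B=1, C=2, D=3) → (A=3, B=1, C=2, D=4)
step 2: fire t2:  (A=3, B=1, C=2, D=4) → (A=3, B=1, C=2, D=5)
step 3: fire t1:  (A=3, B=1, C=2, D=5) → (A=0, B=1, C=2, D=8)

(A=0, B=1, C=2, D=8)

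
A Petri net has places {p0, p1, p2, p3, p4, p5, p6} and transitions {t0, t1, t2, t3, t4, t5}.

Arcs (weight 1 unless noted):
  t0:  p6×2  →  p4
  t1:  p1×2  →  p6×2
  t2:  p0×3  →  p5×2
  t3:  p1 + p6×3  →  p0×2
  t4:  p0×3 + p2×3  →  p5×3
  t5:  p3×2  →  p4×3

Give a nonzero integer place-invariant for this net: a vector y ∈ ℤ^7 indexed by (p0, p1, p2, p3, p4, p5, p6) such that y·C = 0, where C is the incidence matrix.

y = (p0:2, p1:1, p2:1, p3:3, p4:2, p5:3, p6:1)

Incidence matrix C (rows=places, cols=transitions):
       t0   t1   t2   t3   t4   t5
   p0   0    0   -3    2   -3    0
   p1   0   -2    0   -1    0    0
   p2   0    0    0    0   -3    0
   p3   0    0    0    0    0   -2
   p4   1    0    0    0    0    3
   p5   0    0    2    0    3    0
   p6  -2    2    0   -3    0    0

Candidate y = [2, 1, 1, 3, 2, 3, 1]; check y·C column-wise:
  col t0: 2·0 + 1·0 + 1·0 + 3·0 + 2·1 + 3·0 + 1·-2 = 0
  col t1: 2·0 + 1·-2 + 1·0 + 3·0 + 2·0 + 3·0 + 1·2 = 0
  col t2: 2·-3 + 1·0 + 1·0 + 3·0 + 2·0 + 3·2 + 1·0 = 0
  col t3: 2·2 + 1·-1 + 1·0 + 3·0 + 2·0 + 3·0 + 1·-3 = 0
  col t4: 2·-3 + 1·0 + 1·-3 + 3·0 + 2·0 + 3·3 + 1·0 = 0
  col t5: 2·0 + 1·0 + 1·0 + 3·-2 + 2·3 + 3·0 + 1·0 = 0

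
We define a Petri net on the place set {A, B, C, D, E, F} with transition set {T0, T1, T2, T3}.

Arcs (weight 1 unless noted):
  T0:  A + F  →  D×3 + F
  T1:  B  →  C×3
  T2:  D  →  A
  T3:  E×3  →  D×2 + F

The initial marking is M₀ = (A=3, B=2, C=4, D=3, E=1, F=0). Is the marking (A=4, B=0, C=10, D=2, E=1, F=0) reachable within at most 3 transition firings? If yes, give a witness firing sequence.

YES — reachable via ⟨T1, T1, T2⟩ (3 firings)

step 1: fire T1:  (A=3, B=2, C=4, D=3, E=1, F=0) → (A=3, B=1, C=7, D=3, E=1, F=0)
step 2: fire T1:  (A=3, B=1, C=7, D=3, E=1, F=0) → (A=3, B=0, C=10, D=3, E=1, F=0)
step 3: fire T2:  (A=3, B=0, C=10, D=3, E=1, F=0) → (A=4, B=0, C=10, D=2, E=1, F=0)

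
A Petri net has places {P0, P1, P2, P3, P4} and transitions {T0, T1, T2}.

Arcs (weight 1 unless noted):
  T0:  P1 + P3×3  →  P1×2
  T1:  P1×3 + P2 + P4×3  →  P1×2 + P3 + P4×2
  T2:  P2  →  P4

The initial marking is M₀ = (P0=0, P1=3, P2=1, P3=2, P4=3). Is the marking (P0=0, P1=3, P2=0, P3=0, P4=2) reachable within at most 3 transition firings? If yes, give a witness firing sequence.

YES — reachable via ⟨T1, T0⟩ (2 firings)

step 1: fire T1:  (P0=0, P1=3, P2=1, P3=2, P4=3) → (P0=0, P1=2, P2=0, P3=3, P4=2)
step 2: fire T0:  (P0=0, P1=2, P2=0, P3=3, P4=2) → (P0=0, P1=3, P2=0, P3=0, P4=2)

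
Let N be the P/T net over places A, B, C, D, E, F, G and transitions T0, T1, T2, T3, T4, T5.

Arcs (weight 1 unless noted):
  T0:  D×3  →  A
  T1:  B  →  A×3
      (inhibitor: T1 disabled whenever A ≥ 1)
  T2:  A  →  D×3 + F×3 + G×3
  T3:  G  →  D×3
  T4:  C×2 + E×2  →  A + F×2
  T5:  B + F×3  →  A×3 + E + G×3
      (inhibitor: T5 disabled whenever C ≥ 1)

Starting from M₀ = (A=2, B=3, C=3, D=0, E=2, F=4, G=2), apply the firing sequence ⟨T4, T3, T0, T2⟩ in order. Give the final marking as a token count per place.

(A=3, B=3, C=1, D=3, E=0, F=9, G=4)

step 1: fire T4:  (A=2, B=3, C=3, D=0, E=2, F=4, G=2) → (A=3, B=3, C=1, D=0, E=0, F=6, G=2)
step 2: fire T3:  (A=3, B=3, C=1, D=0, E=0, F=6, G=2) → (A=3, B=3, C=1, D=3, E=0, F=6, G=1)
step 3: fire T0:  (A=3, B=3, C=1, D=3, E=0, F=6, G=1) → (A=4, B=3, C=1, D=0, E=0, F=6, G=1)
step 4: fire T2:  (A=4, B=3, C=1, D=0, E=0, F=6, G=1) → (A=3, B=3, C=1, D=3, E=0, F=9, G=4)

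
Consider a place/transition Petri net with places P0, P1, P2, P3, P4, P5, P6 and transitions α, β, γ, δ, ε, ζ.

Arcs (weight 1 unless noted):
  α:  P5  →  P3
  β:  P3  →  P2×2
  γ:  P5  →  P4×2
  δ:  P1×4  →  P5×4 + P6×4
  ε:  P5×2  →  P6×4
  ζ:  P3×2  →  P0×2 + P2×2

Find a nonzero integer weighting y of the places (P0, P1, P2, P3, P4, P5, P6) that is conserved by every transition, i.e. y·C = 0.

Incidence matrix C (rows=places, cols=transitions):
        α    β    γ    δ    ε    ζ
   P0   0    0    0    0    0    2
   P1   0    0    0   -4    0    0
   P2   0    2    0    0    0    2
   P3   1   -1    0    0    0   -2
   P4   0    0    2    0    0    0
   P5  -1    0   -1    4   -2    0
   P6   0    0    0    4    4    0

Candidate y = [1, 3, 1, 2, 1, 2, 1]; check y·C column-wise:
  col α: 1·0 + 3·0 + 1·0 + 2·1 + 1·0 + 2·-1 + 1·0 = 0
  col β: 1·0 + 3·0 + 1·2 + 2·-1 + 1·0 + 2·0 + 1·0 = 0
  col γ: 1·0 + 3·0 + 1·0 + 2·0 + 1·2 + 2·-1 + 1·0 = 0
  col δ: 1·0 + 3·-4 + 1·0 + 2·0 + 1·0 + 2·4 + 1·4 = 0
  col ε: 1·0 + 3·0 + 1·0 + 2·0 + 1·0 + 2·-2 + 1·4 = 0
  col ζ: 1·2 + 3·0 + 1·2 + 2·-2 + 1·0 + 2·0 + 1·0 = 0

y = (P0:1, P1:3, P2:1, P3:2, P4:1, P5:2, P6:1)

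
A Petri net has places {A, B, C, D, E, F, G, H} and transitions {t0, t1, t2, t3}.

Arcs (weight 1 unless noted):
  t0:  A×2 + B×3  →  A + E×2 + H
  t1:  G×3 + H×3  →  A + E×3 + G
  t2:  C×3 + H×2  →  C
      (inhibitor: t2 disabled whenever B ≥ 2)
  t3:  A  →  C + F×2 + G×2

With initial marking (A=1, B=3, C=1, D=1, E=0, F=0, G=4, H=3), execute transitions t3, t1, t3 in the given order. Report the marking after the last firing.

step 1: fire t3:  (A=1, B=3, C=1, D=1, E=0, F=0, G=4, H=3) → (A=0, B=3, C=2, D=1, E=0, F=2, G=6, H=3)
step 2: fire t1:  (A=0, B=3, C=2, D=1, E=0, F=2, G=6, H=3) → (A=1, B=3, C=2, D=1, E=3, F=2, G=4, H=0)
step 3: fire t3:  (A=1, B=3, C=2, D=1, E=3, F=2, G=4, H=0) → (A=0, B=3, C=3, D=1, E=3, F=4, G=6, H=0)

(A=0, B=3, C=3, D=1, E=3, F=4, G=6, H=0)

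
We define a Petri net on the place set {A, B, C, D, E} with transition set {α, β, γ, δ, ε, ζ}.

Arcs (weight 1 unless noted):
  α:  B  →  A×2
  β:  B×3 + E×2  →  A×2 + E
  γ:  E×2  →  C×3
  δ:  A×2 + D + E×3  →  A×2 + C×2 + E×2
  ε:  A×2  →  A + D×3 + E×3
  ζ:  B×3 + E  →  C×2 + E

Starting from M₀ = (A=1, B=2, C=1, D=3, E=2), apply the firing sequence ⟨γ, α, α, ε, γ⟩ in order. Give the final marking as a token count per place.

step 1: fire γ:  (A=1, B=2, C=1, D=3, E=2) → (A=1, B=2, C=4, D=3, E=0)
step 2: fire α:  (A=1, B=2, C=4, D=3, E=0) → (A=3, B=1, C=4, D=3, E=0)
step 3: fire α:  (A=3, B=1, C=4, D=3, E=0) → (A=5, B=0, C=4, D=3, E=0)
step 4: fire ε:  (A=5, B=0, C=4, D=3, E=0) → (A=4, B=0, C=4, D=6, E=3)
step 5: fire γ:  (A=4, B=0, C=4, D=6, E=3) → (A=4, B=0, C=7, D=6, E=1)

(A=4, B=0, C=7, D=6, E=1)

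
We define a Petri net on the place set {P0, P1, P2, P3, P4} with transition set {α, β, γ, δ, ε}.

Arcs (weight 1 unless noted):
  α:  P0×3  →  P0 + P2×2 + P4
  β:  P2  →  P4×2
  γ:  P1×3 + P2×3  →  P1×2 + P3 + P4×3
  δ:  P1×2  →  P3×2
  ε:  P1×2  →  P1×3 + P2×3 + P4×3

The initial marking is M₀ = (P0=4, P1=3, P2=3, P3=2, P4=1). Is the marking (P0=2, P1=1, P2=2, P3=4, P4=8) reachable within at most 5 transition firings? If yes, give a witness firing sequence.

step 1: fire α:  (P0=4, P1=3, P2=3, P3=2, P4=1) → (P0=2, P1=3, P2=5, P3=2, P4=2)
step 2: fire β:  (P0=2, P1=3, P2=5, P3=2, P4=2) → (P0=2, P1=3, P2=4, P3=2, P4=4)
step 3: fire β:  (P0=2, P1=3, P2=4, P3=2, P4=4) → (P0=2, P1=3, P2=3, P3=2, P4=6)
step 4: fire β:  (P0=2, P1=3, P2=3, P3=2, P4=6) → (P0=2, P1=3, P2=2, P3=2, P4=8)
step 5: fire δ:  (P0=2, P1=3, P2=2, P3=2, P4=8) → (P0=2, P1=1, P2=2, P3=4, P4=8)

YES — reachable via ⟨α, β, β, β, δ⟩ (5 firings)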